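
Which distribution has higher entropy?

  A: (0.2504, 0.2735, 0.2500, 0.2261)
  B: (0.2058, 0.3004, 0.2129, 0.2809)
A

Both distributions are close to uniform, making this a harder comparison.

H(A) = 1.9967 bits
H(B) = 1.9803 bits

The distribution closer to uniform has higher entropy.
Answer: A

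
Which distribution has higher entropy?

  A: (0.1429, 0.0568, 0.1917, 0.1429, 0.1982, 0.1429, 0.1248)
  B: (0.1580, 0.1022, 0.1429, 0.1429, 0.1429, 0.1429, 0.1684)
B

Both distributions are close to uniform, making this a harder comparison.

H(A) = 2.7324 bits
H(B) = 2.7939 bits

The distribution closer to uniform has higher entropy.
Answer: B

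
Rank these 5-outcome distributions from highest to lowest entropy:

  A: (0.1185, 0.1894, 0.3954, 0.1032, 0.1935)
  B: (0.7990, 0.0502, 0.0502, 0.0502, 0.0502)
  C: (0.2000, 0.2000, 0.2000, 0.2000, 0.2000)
C > A > B

Key insight: Entropy is maximized by uniform distributions and minimized by concentrated distributions.

- Uniform distributions have maximum entropy log₂(5) = 2.3219 bits
- The more "peaked" or concentrated a distribution, the lower its entropy

Entropies:
  H(A) = 2.1452 bits
  H(B) = 1.1259 bits
  H(C) = 2.3219 bits

Ranking: C > A > B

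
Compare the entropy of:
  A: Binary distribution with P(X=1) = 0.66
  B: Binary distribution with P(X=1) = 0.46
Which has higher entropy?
B

For binary distributions, entropy is maximized at p=0.5 and decreases as p moves toward 0 or 1.

H(A) = H(0.66) = 0.9248 bits
H(B) = H(0.46) = 0.9954 bits

Distribution B (p=0.46) is closer to uniform (p=0.5), so it has higher entropy.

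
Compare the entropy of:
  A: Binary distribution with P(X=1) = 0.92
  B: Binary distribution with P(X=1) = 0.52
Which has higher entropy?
B

For binary distributions, entropy is maximized at p=0.5 and decreases as p moves toward 0 or 1.

H(A) = H(0.92) = 0.4022 bits
H(B) = H(0.52) = 0.9988 bits

Distribution B (p=0.52) is closer to uniform (p=0.5), so it has higher entropy.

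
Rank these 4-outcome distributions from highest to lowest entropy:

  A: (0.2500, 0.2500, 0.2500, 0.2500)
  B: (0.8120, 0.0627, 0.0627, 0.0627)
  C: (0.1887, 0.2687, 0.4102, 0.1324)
A > C > B

Key insight: Entropy is maximized by uniform distributions and minimized by concentrated distributions.

- Uniform distributions have maximum entropy log₂(4) = 2.0000 bits
- The more "peaked" or concentrated a distribution, the lower its entropy

Entropies:
  H(A) = 2.0000 bits
  H(B) = 0.9952 bits
  H(C) = 1.8770 bits

Ranking: A > C > B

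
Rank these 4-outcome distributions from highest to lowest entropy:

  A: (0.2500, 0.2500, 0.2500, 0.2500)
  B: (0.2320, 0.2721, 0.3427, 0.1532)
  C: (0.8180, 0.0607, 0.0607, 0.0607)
A > B > C

Key insight: Entropy is maximized by uniform distributions and minimized by concentrated distributions.

- Uniform distributions have maximum entropy log₂(4) = 2.0000 bits
- The more "peaked" or concentrated a distribution, the lower its entropy

Entropies:
  H(A) = 2.0000 bits
  H(B) = 1.9441 bits
  H(C) = 0.9729 bits

Ranking: A > B > C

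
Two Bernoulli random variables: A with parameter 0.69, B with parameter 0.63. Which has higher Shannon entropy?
B

For binary distributions, entropy is maximized at p=0.5 and decreases as p moves toward 0 or 1.

H(A) = H(0.69) = 0.8932 bits
H(B) = H(0.63) = 0.9507 bits

Distribution B (p=0.63) is closer to uniform (p=0.5), so it has higher entropy.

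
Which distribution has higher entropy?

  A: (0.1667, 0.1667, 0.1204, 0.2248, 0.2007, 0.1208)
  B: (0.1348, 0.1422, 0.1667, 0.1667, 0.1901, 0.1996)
B

Both distributions are close to uniform, making this a harder comparison.

H(A) = 2.5467 bits
H(B) = 2.5709 bits

The distribution closer to uniform has higher entropy.
Answer: B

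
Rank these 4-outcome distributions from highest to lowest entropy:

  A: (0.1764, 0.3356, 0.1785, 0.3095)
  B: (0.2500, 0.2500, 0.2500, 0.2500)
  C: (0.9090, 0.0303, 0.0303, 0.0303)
B > A > C

Key insight: Entropy is maximized by uniform distributions and minimized by concentrated distributions.

- Uniform distributions have maximum entropy log₂(4) = 2.0000 bits
- The more "peaked" or concentrated a distribution, the lower its entropy

Entropies:
  H(A) = 1.9376 bits
  H(B) = 2.0000 bits
  H(C) = 0.5840 bits

Ranking: B > A > C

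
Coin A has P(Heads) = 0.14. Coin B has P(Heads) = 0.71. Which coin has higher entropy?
B

For binary distributions, entropy is maximized at p=0.5 and decreases as p moves toward 0 or 1.

H(A) = H(0.14) = 0.5842 bits
H(B) = H(0.71) = 0.8687 bits

Distribution B (p=0.71) is closer to uniform (p=0.5), so it has higher entropy.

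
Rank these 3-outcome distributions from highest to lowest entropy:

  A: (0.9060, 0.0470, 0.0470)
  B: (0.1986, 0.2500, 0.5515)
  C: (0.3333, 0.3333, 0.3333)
C > B > A

Key insight: Entropy is maximized by uniform distributions and minimized by concentrated distributions.

- Uniform distributions have maximum entropy log₂(3) = 1.5850 bits
- The more "peaked" or concentrated a distribution, the lower its entropy

Entropies:
  H(A) = 0.5437 bits
  H(B) = 1.4366 bits
  H(C) = 1.5850 bits

Ranking: C > B > A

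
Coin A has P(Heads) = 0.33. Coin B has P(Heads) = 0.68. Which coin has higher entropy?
A

For binary distributions, entropy is maximized at p=0.5 and decreases as p moves toward 0 or 1.

H(A) = H(0.33) = 0.9149 bits
H(B) = H(0.68) = 0.9044 bits

Distribution A (p=0.33) is closer to uniform (p=0.5), so it has higher entropy.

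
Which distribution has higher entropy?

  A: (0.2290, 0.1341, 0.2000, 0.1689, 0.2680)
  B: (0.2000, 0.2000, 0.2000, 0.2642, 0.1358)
B

Both distributions are close to uniform, making this a harder comparison.

H(A) = 2.2825 bits
H(B) = 2.2917 bits

The distribution closer to uniform has higher entropy.
Answer: B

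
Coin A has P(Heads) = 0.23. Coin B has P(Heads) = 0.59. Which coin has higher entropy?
B

For binary distributions, entropy is maximized at p=0.5 and decreases as p moves toward 0 or 1.

H(A) = H(0.23) = 0.7780 bits
H(B) = H(0.59) = 0.9765 bits

Distribution B (p=0.59) is closer to uniform (p=0.5), so it has higher entropy.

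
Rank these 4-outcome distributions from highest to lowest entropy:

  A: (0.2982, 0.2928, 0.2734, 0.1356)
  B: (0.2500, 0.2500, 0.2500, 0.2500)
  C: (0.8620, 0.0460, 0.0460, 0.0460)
B > A > C

Key insight: Entropy is maximized by uniform distributions and minimized by concentrated distributions.

- Uniform distributions have maximum entropy log₂(4) = 2.0000 bits
- The more "peaked" or concentrated a distribution, the lower its entropy

Entropies:
  H(A) = 1.9417 bits
  H(B) = 2.0000 bits
  H(C) = 0.7977 bits

Ranking: B > A > C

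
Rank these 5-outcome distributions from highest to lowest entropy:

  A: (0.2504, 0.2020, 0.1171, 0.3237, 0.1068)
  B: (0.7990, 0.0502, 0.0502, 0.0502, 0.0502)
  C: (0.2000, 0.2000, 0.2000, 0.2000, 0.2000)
C > A > B

Key insight: Entropy is maximized by uniform distributions and minimized by concentrated distributions.

- Uniform distributions have maximum entropy log₂(5) = 2.3219 bits
- The more "peaked" or concentrated a distribution, the lower its entropy

Entropies:
  H(A) = 2.2001 bits
  H(B) = 1.1259 bits
  H(C) = 2.3219 bits

Ranking: C > A > B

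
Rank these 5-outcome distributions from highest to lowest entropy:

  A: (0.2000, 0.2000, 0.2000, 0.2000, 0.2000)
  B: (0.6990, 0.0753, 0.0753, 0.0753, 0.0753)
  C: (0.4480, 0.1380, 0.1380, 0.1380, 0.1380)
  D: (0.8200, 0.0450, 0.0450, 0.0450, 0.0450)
A > C > B > D

Key insight: Entropy is maximized by uniform distributions and minimized by concentrated distributions.

Entropies:
  H(A) = 2.3219 bits
  H(B) = 1.4845 bits
  H(C) = 2.0962 bits
  H(D) = 1.0401 bits

Ranking: A > C > B > D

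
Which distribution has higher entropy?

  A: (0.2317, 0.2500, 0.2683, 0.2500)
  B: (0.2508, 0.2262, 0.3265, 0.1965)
A

Both distributions are close to uniform, making this a harder comparison.

H(A) = 1.9981 bits
H(B) = 1.9740 bits

The distribution closer to uniform has higher entropy.
Answer: A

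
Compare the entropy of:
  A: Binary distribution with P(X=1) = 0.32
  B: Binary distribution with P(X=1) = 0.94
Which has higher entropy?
A

For binary distributions, entropy is maximized at p=0.5 and decreases as p moves toward 0 or 1.

H(A) = H(0.32) = 0.9044 bits
H(B) = H(0.94) = 0.3274 bits

Distribution A (p=0.32) is closer to uniform (p=0.5), so it has higher entropy.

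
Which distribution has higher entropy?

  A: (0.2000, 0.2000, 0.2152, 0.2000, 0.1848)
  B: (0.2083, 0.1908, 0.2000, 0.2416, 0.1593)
A

Both distributions are close to uniform, making this a harder comparison.

H(A) = 2.3203 bits
H(B) = 2.3091 bits

The distribution closer to uniform has higher entropy.
Answer: A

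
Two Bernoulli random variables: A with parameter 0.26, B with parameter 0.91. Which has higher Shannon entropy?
A

For binary distributions, entropy is maximized at p=0.5 and decreases as p moves toward 0 or 1.

H(A) = H(0.26) = 0.8267 bits
H(B) = H(0.91) = 0.4365 bits

Distribution A (p=0.26) is closer to uniform (p=0.5), so it has higher entropy.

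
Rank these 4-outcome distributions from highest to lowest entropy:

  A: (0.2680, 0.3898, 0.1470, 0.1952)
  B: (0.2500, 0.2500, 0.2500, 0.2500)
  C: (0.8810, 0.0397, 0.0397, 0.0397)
B > A > C

Key insight: Entropy is maximized by uniform distributions and minimized by concentrated distributions.

- Uniform distributions have maximum entropy log₂(4) = 2.0000 bits
- The more "peaked" or concentrated a distribution, the lower its entropy

Entropies:
  H(A) = 1.9057 bits
  H(B) = 2.0000 bits
  H(C) = 0.7151 bits

Ranking: B > A > C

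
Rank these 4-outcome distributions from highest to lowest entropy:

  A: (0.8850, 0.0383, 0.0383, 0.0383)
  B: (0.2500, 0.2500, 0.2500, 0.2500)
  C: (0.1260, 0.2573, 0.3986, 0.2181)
B > C > A

Key insight: Entropy is maximized by uniform distributions and minimized by concentrated distributions.

- Uniform distributions have maximum entropy log₂(4) = 2.0000 bits
- The more "peaked" or concentrated a distribution, the lower its entropy

Entropies:
  H(A) = 0.6971 bits
  H(B) = 2.0000 bits
  H(C) = 1.8885 bits

Ranking: B > C > A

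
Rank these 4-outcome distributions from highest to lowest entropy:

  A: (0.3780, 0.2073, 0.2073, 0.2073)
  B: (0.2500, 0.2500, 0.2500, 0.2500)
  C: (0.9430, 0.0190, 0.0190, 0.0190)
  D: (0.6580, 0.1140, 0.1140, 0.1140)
B > A > D > C

Key insight: Entropy is maximized by uniform distributions and minimized by concentrated distributions.

Entropies:
  H(A) = 1.9425 bits
  H(B) = 2.0000 bits
  H(C) = 0.4058 bits
  H(D) = 1.4688 bits

Ranking: B > A > D > C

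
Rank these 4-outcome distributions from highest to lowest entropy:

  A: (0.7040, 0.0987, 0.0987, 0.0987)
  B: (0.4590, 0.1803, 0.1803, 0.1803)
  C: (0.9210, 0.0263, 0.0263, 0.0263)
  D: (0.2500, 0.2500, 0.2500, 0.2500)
D > B > A > C

Key insight: Entropy is maximized by uniform distributions and minimized by concentrated distributions.

Entropies:
  H(A) = 1.3455 bits
  H(B) = 1.8526 bits
  H(C) = 0.5239 bits
  H(D) = 2.0000 bits

Ranking: D > B > A > C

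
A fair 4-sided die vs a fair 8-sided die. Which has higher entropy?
8-sided die

Both are uniform distributions; for uniform over n outcomes, H = log₂(n). H(4-sided) = log₂(4) = 2.000 bits and H(8-sided) = log₂(8) = 3.000 bits. More outcomes in a uniform distribution means higher entropy.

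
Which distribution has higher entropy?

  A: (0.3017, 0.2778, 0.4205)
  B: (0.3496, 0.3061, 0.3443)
B

Both distributions are close to uniform, making this a harder comparison.

H(A) = 1.5605 bits
H(B) = 1.5825 bits

The distribution closer to uniform has higher entropy.
Answer: B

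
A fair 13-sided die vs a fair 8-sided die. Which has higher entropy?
13-sided die

Both are uniform distributions; for uniform over n outcomes, H = log₂(n). H(13-sided) = log₂(13) = 3.700 bits and H(8-sided) = log₂(8) = 3.000 bits. More outcomes in a uniform distribution means higher entropy.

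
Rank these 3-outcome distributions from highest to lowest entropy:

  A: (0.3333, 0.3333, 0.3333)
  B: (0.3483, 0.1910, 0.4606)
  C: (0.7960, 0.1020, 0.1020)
A > B > C

Key insight: Entropy is maximized by uniform distributions and minimized by concentrated distributions.

- Uniform distributions have maximum entropy log₂(3) = 1.5850 bits
- The more "peaked" or concentrated a distribution, the lower its entropy

Entropies:
  H(A) = 1.5850 bits
  H(B) = 1.5013 bits
  H(C) = 0.9339 bits

Ranking: A > B > C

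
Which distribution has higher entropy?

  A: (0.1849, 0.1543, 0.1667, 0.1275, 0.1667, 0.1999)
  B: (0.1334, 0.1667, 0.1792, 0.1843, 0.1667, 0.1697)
B

Both distributions are close to uniform, making this a harder comparison.

H(A) = 2.5712 bits
H(B) = 2.5778 bits

The distribution closer to uniform has higher entropy.
Answer: B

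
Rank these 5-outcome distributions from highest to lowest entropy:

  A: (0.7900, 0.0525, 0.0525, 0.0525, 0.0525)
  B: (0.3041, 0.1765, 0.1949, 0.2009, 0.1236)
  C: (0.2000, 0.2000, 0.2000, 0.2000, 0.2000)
C > B > A

Key insight: Entropy is maximized by uniform distributions and minimized by concentrated distributions.

- Uniform distributions have maximum entropy log₂(5) = 2.3219 bits
- The more "peaked" or concentrated a distribution, the lower its entropy

Entropies:
  H(A) = 1.1615 bits
  H(B) = 2.2617 bits
  H(C) = 2.3219 bits

Ranking: C > B > A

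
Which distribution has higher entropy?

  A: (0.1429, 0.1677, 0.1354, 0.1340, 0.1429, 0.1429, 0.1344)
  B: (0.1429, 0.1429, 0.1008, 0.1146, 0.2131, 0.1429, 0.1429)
A

Both distributions are close to uniform, making this a harder comparison.

H(A) = 2.8034 bits
H(B) = 2.7715 bits

The distribution closer to uniform has higher entropy.
Answer: A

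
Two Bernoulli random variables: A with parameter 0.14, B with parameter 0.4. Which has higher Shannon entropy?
B

For binary distributions, entropy is maximized at p=0.5 and decreases as p moves toward 0 or 1.

H(A) = H(0.14) = 0.5842 bits
H(B) = H(0.4) = 0.9710 bits

Distribution B (p=0.4) is closer to uniform (p=0.5), so it has higher entropy.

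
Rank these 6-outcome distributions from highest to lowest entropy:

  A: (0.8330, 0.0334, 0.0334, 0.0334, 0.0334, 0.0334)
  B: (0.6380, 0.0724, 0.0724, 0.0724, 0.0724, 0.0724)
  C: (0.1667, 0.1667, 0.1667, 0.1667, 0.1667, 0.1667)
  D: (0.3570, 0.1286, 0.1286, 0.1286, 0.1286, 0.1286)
C > D > B > A

Key insight: Entropy is maximized by uniform distributions and minimized by concentrated distributions.

Entropies:
  H(A) = 1.0386 bits
  H(B) = 1.7849 bits
  H(C) = 2.5850 bits
  H(D) = 2.4332 bits

Ranking: C > D > B > A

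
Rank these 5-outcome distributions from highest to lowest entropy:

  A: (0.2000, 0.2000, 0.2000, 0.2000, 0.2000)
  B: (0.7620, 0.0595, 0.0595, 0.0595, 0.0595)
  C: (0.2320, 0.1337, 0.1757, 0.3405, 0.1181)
A > C > B

Key insight: Entropy is maximized by uniform distributions and minimized by concentrated distributions.

- Uniform distributions have maximum entropy log₂(5) = 2.3219 bits
- The more "peaked" or concentrated a distribution, the lower its entropy

Entropies:
  H(A) = 2.3219 bits
  H(B) = 1.2677 bits
  H(C) = 2.2111 bits

Ranking: A > C > B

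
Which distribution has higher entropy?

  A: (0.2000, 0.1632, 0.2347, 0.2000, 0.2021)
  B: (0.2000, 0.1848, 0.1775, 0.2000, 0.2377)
B

Both distributions are close to uniform, making this a harder comparison.

H(A) = 2.3126 bits
H(B) = 2.3143 bits

The distribution closer to uniform has higher entropy.
Answer: B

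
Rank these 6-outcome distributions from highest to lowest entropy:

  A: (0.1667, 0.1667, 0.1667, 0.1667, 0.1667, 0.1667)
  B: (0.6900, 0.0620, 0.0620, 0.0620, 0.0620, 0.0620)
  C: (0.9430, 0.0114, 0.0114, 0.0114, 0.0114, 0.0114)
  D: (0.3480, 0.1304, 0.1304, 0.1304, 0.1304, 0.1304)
A > D > B > C

Key insight: Entropy is maximized by uniform distributions and minimized by concentrated distributions.

Entropies:
  H(A) = 2.5850 bits
  H(B) = 1.6130 bits
  H(C) = 0.4478 bits
  H(D) = 2.4462 bits

Ranking: A > D > B > C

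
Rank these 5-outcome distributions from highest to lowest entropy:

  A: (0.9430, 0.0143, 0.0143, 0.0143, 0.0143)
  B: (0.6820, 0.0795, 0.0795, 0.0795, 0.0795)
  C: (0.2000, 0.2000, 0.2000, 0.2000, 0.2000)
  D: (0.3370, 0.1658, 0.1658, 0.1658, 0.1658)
C > D > B > A

Key insight: Entropy is maximized by uniform distributions and minimized by concentrated distributions.

Entropies:
  H(A) = 0.4294 bits
  H(B) = 1.5382 bits
  H(C) = 2.3219 bits
  H(D) = 2.2479 bits

Ranking: C > D > B > A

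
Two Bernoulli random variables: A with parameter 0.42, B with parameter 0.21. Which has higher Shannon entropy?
A

For binary distributions, entropy is maximized at p=0.5 and decreases as p moves toward 0 or 1.

H(A) = H(0.42) = 0.9815 bits
H(B) = H(0.21) = 0.7415 bits

Distribution A (p=0.42) is closer to uniform (p=0.5), so it has higher entropy.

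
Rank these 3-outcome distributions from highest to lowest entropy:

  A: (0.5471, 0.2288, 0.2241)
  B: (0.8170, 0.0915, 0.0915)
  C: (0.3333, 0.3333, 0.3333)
C > A > B

Key insight: Entropy is maximized by uniform distributions and minimized by concentrated distributions.

- Uniform distributions have maximum entropy log₂(3) = 1.5850 bits
- The more "peaked" or concentrated a distribution, the lower its entropy

Entropies:
  H(A) = 1.4464 bits
  H(B) = 0.8696 bits
  H(C) = 1.5850 bits

Ranking: C > A > B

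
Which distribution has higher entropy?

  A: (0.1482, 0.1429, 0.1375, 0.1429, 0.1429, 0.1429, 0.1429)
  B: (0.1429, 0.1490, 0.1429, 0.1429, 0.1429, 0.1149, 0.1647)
A

Both distributions are close to uniform, making this a harder comparison.

H(A) = 2.8071 bits
H(B) = 2.8006 bits

The distribution closer to uniform has higher entropy.
Answer: A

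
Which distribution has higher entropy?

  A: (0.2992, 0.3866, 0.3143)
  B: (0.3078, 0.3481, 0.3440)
B

Both distributions are close to uniform, making this a harder comparison.

H(A) = 1.5757 bits
H(B) = 1.5828 bits

The distribution closer to uniform has higher entropy.
Answer: B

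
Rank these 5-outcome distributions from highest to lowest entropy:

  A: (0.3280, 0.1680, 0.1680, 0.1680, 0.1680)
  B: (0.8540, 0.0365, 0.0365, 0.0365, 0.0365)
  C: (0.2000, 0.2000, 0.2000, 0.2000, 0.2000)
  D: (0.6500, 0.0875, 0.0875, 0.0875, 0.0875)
C > A > D > B

Key insight: Entropy is maximized by uniform distributions and minimized by concentrated distributions.

Entropies:
  H(A) = 2.2569 bits
  H(B) = 0.8917 bits
  H(C) = 2.3219 bits
  H(D) = 1.6341 bits

Ranking: C > A > D > B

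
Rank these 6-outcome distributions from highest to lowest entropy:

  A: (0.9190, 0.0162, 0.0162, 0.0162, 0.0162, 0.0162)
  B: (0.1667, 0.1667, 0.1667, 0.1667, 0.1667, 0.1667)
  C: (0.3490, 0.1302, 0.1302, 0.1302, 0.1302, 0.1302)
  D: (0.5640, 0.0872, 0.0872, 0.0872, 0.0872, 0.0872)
B > C > D > A

Key insight: Entropy is maximized by uniform distributions and minimized by concentrated distributions.

Entropies:
  H(A) = 0.5938 bits
  H(B) = 2.5850 bits
  H(C) = 2.4447 bits
  H(D) = 2.0005 bits

Ranking: B > C > D > A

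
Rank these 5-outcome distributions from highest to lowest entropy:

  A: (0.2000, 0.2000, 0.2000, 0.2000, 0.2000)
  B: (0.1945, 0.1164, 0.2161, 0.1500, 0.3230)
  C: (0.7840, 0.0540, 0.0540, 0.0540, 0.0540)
A > B > C

Key insight: Entropy is maximized by uniform distributions and minimized by concentrated distributions.

- Uniform distributions have maximum entropy log₂(5) = 2.3219 bits
- The more "peaked" or concentrated a distribution, the lower its entropy

Entropies:
  H(A) = 2.3219 bits
  H(B) = 2.2353 bits
  H(C) = 1.1848 bits

Ranking: A > B > C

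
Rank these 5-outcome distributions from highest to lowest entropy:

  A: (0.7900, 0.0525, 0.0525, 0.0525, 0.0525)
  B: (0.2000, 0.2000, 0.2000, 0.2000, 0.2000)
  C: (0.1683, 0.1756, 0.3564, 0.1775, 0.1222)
B > C > A

Key insight: Entropy is maximized by uniform distributions and minimized by concentrated distributions.

- Uniform distributions have maximum entropy log₂(5) = 2.3219 bits
- The more "peaked" or concentrated a distribution, the lower its entropy

Entropies:
  H(A) = 1.1615 bits
  H(B) = 2.3219 bits
  H(C) = 2.2172 bits

Ranking: B > C > A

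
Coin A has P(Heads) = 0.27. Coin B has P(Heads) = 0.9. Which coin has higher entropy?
A

For binary distributions, entropy is maximized at p=0.5 and decreases as p moves toward 0 or 1.

H(A) = H(0.27) = 0.8415 bits
H(B) = H(0.9) = 0.4690 bits

Distribution A (p=0.27) is closer to uniform (p=0.5), so it has higher entropy.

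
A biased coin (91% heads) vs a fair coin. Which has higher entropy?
Fair coin

The fair coin is uniform (p=0.5), maximizing binary entropy at 1 bit. The biased coin has H(0.91) ≈ 0.436 bits — its outcome is more predictable, so its entropy is lower.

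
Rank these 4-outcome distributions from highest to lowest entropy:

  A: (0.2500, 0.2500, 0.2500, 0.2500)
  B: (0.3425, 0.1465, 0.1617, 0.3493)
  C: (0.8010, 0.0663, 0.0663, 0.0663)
A > B > C

Key insight: Entropy is maximized by uniform distributions and minimized by concentrated distributions.

- Uniform distributions have maximum entropy log₂(4) = 2.0000 bits
- The more "peaked" or concentrated a distribution, the lower its entropy

Entropies:
  H(A) = 2.0000 bits
  H(B) = 1.8905 bits
  H(C) = 1.0353 bits

Ranking: A > B > C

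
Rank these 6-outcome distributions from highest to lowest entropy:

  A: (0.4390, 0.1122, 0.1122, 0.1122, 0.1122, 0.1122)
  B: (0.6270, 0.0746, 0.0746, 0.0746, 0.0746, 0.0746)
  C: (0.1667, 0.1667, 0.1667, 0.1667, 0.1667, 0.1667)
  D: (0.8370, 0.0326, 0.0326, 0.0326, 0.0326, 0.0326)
C > A > B > D

Key insight: Entropy is maximized by uniform distributions and minimized by concentrated distributions.

Entropies:
  H(A) = 2.2918 bits
  H(B) = 1.8190 bits
  H(C) = 2.5850 bits
  H(D) = 1.0199 bits

Ranking: C > A > B > D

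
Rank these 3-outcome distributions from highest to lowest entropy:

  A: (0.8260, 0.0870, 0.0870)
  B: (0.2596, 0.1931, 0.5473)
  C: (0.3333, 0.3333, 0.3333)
C > B > A

Key insight: Entropy is maximized by uniform distributions and minimized by concentrated distributions.

- Uniform distributions have maximum entropy log₂(3) = 1.5850 bits
- The more "peaked" or concentrated a distribution, the lower its entropy

Entropies:
  H(A) = 0.8408 bits
  H(B) = 1.4391 bits
  H(C) = 1.5850 bits

Ranking: C > B > A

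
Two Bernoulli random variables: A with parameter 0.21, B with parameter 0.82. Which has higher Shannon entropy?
A

For binary distributions, entropy is maximized at p=0.5 and decreases as p moves toward 0 or 1.

H(A) = H(0.21) = 0.7415 bits
H(B) = H(0.82) = 0.6801 bits

Distribution A (p=0.21) is closer to uniform (p=0.5), so it has higher entropy.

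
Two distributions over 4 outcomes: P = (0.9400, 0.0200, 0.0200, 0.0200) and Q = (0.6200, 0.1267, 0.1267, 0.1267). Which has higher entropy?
Q

P is highly concentrated on one outcome (94%), making it nearly deterministic. Q spreads its mass more evenly (max 62%). The more spread-out distribution has higher entropy: H(P) ≈ 0.423 bits, H(Q) ≈ 1.560 bits.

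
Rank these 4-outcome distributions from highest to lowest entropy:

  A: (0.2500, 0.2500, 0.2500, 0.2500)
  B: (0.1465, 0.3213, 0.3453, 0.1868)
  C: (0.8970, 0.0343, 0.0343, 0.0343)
A > B > C

Key insight: Entropy is maximized by uniform distributions and minimized by concentrated distributions.

- Uniform distributions have maximum entropy log₂(4) = 2.0000 bits
- The more "peaked" or concentrated a distribution, the lower its entropy

Entropies:
  H(A) = 2.0000 bits
  H(B) = 1.9142 bits
  H(C) = 0.6417 bits

Ranking: A > B > C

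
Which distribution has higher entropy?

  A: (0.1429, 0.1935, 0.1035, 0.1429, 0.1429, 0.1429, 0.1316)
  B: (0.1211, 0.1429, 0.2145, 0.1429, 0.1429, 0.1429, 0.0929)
A

Both distributions are close to uniform, making this a harder comparison.

H(A) = 2.7864 bits
H(B) = 2.7680 bits

The distribution closer to uniform has higher entropy.
Answer: A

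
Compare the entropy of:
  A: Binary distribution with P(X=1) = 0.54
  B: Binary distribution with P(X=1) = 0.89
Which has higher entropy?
A

For binary distributions, entropy is maximized at p=0.5 and decreases as p moves toward 0 or 1.

H(A) = H(0.54) = 0.9954 bits
H(B) = H(0.89) = 0.4999 bits

Distribution A (p=0.54) is closer to uniform (p=0.5), so it has higher entropy.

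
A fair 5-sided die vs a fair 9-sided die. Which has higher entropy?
9-sided die

Both are uniform distributions; for uniform over n outcomes, H = log₂(n). H(5-sided) = log₂(5) = 2.322 bits and H(9-sided) = log₂(9) = 3.170 bits. More outcomes in a uniform distribution means higher entropy.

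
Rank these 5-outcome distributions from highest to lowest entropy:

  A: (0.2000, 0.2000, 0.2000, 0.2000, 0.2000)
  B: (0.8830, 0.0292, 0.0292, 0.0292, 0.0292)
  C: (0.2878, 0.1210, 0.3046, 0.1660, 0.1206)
A > C > B

Key insight: Entropy is maximized by uniform distributions and minimized by concentrated distributions.

- Uniform distributions have maximum entropy log₂(5) = 2.3219 bits
- The more "peaked" or concentrated a distribution, the lower its entropy

Entropies:
  H(A) = 2.3219 bits
  H(B) = 0.7547 bits
  H(C) = 2.2063 bits

Ranking: A > C > B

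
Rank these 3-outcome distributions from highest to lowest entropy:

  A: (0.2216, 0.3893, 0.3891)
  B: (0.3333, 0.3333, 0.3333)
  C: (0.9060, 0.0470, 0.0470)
B > A > C

Key insight: Entropy is maximized by uniform distributions and minimized by concentrated distributions.

- Uniform distributions have maximum entropy log₂(3) = 1.5850 bits
- The more "peaked" or concentrated a distribution, the lower its entropy

Entropies:
  H(A) = 1.5415 bits
  H(B) = 1.5850 bits
  H(C) = 0.5437 bits

Ranking: B > A > C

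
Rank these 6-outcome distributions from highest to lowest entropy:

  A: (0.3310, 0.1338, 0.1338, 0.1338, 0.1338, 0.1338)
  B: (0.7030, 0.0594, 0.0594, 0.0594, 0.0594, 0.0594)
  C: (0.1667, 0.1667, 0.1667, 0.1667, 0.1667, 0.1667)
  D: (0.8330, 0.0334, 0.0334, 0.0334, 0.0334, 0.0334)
C > A > B > D

Key insight: Entropy is maximized by uniform distributions and minimized by concentrated distributions.

Entropies:
  H(A) = 2.4693 bits
  H(B) = 1.5672 bits
  H(C) = 2.5850 bits
  H(D) = 1.0386 bits

Ranking: C > A > B > D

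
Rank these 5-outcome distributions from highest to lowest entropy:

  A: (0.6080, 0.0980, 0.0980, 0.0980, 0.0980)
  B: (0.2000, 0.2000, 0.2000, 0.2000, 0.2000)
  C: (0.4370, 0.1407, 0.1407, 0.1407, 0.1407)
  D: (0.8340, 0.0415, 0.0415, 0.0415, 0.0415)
B > C > A > D

Key insight: Entropy is maximized by uniform distributions and minimized by concentrated distributions.

Entropies:
  H(A) = 1.7501 bits
  H(B) = 2.3219 bits
  H(C) = 2.1145 bits
  H(D) = 0.9805 bits

Ranking: B > C > A > D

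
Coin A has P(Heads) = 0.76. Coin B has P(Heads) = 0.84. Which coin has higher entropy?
A

For binary distributions, entropy is maximized at p=0.5 and decreases as p moves toward 0 or 1.

H(A) = H(0.76) = 0.7950 bits
H(B) = H(0.84) = 0.6343 bits

Distribution A (p=0.76) is closer to uniform (p=0.5), so it has higher entropy.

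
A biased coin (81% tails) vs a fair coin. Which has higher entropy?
Fair coin

The fair coin is uniform (p=0.5), maximizing binary entropy at 1 bit. The biased coin has H(0.81) ≈ 0.701 bits — its outcome is more predictable, so its entropy is lower.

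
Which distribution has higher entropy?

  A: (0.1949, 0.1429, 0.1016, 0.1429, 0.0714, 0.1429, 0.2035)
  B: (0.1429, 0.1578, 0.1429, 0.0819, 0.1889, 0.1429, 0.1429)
B

Both distributions are close to uniform, making this a harder comparison.

H(A) = 2.7374 bits
H(B) = 2.7744 bits

The distribution closer to uniform has higher entropy.
Answer: B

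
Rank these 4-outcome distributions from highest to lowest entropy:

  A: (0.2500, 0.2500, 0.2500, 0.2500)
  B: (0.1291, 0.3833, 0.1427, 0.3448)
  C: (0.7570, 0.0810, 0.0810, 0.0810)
A > B > C

Key insight: Entropy is maximized by uniform distributions and minimized by concentrated distributions.

- Uniform distributions have maximum entropy log₂(4) = 2.0000 bits
- The more "peaked" or concentrated a distribution, the lower its entropy

Entropies:
  H(A) = 2.0000 bits
  H(B) = 1.8421 bits
  H(C) = 1.1851 bits

Ranking: A > B > C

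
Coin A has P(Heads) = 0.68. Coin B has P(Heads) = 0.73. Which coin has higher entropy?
A

For binary distributions, entropy is maximized at p=0.5 and decreases as p moves toward 0 or 1.

H(A) = H(0.68) = 0.9044 bits
H(B) = H(0.73) = 0.8415 bits

Distribution A (p=0.68) is closer to uniform (p=0.5), so it has higher entropy.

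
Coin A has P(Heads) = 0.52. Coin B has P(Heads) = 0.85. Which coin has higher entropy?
A

For binary distributions, entropy is maximized at p=0.5 and decreases as p moves toward 0 or 1.

H(A) = H(0.52) = 0.9988 bits
H(B) = H(0.85) = 0.6098 bits

Distribution A (p=0.52) is closer to uniform (p=0.5), so it has higher entropy.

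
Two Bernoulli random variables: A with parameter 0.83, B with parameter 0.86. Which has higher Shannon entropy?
A

For binary distributions, entropy is maximized at p=0.5 and decreases as p moves toward 0 or 1.

H(A) = H(0.83) = 0.6577 bits
H(B) = H(0.86) = 0.5842 bits

Distribution A (p=0.83) is closer to uniform (p=0.5), so it has higher entropy.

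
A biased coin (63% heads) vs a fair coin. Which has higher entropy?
Fair coin

The fair coin is uniform (p=0.5), maximizing binary entropy at 1 bit. The biased coin has H(0.63) ≈ 0.951 bits — its outcome is more predictable, so its entropy is lower.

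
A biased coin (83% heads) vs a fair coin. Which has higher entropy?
Fair coin

The fair coin is uniform (p=0.5), maximizing binary entropy at 1 bit. The biased coin has H(0.83) ≈ 0.658 bits — its outcome is more predictable, so its entropy is lower.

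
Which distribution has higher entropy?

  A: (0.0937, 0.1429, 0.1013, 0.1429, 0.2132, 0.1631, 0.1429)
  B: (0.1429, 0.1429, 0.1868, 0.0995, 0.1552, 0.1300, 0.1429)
B

Both distributions are close to uniform, making this a harder comparison.

H(A) = 2.7601 bits
H(B) = 2.7862 bits

The distribution closer to uniform has higher entropy.
Answer: B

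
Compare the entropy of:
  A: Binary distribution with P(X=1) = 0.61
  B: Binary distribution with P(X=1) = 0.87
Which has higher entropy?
A

For binary distributions, entropy is maximized at p=0.5 and decreases as p moves toward 0 or 1.

H(A) = H(0.61) = 0.9648 bits
H(B) = H(0.87) = 0.5574 bits

Distribution A (p=0.61) is closer to uniform (p=0.5), so it has higher entropy.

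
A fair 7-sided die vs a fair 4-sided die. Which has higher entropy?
7-sided die

Both are uniform distributions; for uniform over n outcomes, H = log₂(n). H(7-sided) = log₂(7) = 2.807 bits and H(4-sided) = log₂(4) = 2.000 bits. More outcomes in a uniform distribution means higher entropy.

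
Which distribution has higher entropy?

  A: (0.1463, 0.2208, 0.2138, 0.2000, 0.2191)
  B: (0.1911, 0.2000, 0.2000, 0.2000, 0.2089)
B

Both distributions are close to uniform, making this a harder comparison.

H(A) = 2.3070 bits
H(B) = 2.3214 bits

The distribution closer to uniform has higher entropy.
Answer: B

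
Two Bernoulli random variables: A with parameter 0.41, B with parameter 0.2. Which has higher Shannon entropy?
A

For binary distributions, entropy is maximized at p=0.5 and decreases as p moves toward 0 or 1.

H(A) = H(0.41) = 0.9765 bits
H(B) = H(0.2) = 0.7219 bits

Distribution A (p=0.41) is closer to uniform (p=0.5), so it has higher entropy.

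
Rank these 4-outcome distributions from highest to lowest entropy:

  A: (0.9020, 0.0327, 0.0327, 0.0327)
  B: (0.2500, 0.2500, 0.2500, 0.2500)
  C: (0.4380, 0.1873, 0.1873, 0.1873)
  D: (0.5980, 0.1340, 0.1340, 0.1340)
B > C > D > A

Key insight: Entropy is maximized by uniform distributions and minimized by concentrated distributions.

Entropies:
  H(A) = 0.6179 bits
  H(B) = 2.0000 bits
  H(C) = 1.8796 bits
  H(D) = 1.6093 bits

Ranking: B > C > D > A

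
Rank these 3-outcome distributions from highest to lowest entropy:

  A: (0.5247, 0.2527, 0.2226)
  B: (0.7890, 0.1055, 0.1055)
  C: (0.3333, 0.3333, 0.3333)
C > A > B

Key insight: Entropy is maximized by uniform distributions and minimized by concentrated distributions.

- Uniform distributions have maximum entropy log₂(3) = 1.5850 bits
- The more "peaked" or concentrated a distribution, the lower its entropy

Entropies:
  H(A) = 1.4722 bits
  H(B) = 0.9544 bits
  H(C) = 1.5850 bits

Ranking: C > A > B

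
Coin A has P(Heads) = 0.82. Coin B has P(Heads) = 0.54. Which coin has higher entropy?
B

For binary distributions, entropy is maximized at p=0.5 and decreases as p moves toward 0 or 1.

H(A) = H(0.82) = 0.6801 bits
H(B) = H(0.54) = 0.9954 bits

Distribution B (p=0.54) is closer to uniform (p=0.5), so it has higher entropy.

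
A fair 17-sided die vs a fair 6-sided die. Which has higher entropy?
17-sided die

Both are uniform distributions; for uniform over n outcomes, H = log₂(n). H(17-sided) = log₂(17) = 4.087 bits and H(6-sided) = log₂(6) = 2.585 bits. More outcomes in a uniform distribution means higher entropy.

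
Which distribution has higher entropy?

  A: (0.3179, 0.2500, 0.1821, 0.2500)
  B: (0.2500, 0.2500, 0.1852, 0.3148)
B

Both distributions are close to uniform, making this a harder comparison.

H(A) = 1.9730 bits
H(B) = 1.9755 bits

The distribution closer to uniform has higher entropy.
Answer: B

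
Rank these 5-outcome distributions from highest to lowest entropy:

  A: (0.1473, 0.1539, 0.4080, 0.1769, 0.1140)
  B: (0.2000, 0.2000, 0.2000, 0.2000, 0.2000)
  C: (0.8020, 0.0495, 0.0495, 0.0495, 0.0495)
B > A > C

Key insight: Entropy is maximized by uniform distributions and minimized by concentrated distributions.

- Uniform distributions have maximum entropy log₂(5) = 2.3219 bits
- The more "peaked" or concentrated a distribution, the lower its entropy

Entropies:
  H(A) = 2.1493 bits
  H(B) = 2.3219 bits
  H(C) = 1.1139 bits

Ranking: B > A > C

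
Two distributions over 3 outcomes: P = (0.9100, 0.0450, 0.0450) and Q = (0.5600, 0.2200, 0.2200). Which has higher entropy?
Q

P is highly concentrated on one outcome (91%), making it nearly deterministic. Q spreads its mass more evenly (max 56%). The more spread-out distribution has higher entropy: H(P) ≈ 0.526 bits, H(Q) ≈ 1.430 bits.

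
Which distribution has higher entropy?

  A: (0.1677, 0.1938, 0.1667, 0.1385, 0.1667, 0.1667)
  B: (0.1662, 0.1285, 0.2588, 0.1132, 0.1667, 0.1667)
A

Both distributions are close to uniform, making this a harder comparison.

H(A) = 2.5783 bits
H(B) = 2.5328 bits

The distribution closer to uniform has higher entropy.
Answer: A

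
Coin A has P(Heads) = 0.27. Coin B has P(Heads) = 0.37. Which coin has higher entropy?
B

For binary distributions, entropy is maximized at p=0.5 and decreases as p moves toward 0 or 1.

H(A) = H(0.27) = 0.8415 bits
H(B) = H(0.37) = 0.9507 bits

Distribution B (p=0.37) is closer to uniform (p=0.5), so it has higher entropy.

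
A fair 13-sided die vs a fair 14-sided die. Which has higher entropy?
14-sided die

Both are uniform distributions; for uniform over n outcomes, H = log₂(n). H(13-sided) = log₂(13) = 3.700 bits and H(14-sided) = log₂(14) = 3.807 bits. More outcomes in a uniform distribution means higher entropy.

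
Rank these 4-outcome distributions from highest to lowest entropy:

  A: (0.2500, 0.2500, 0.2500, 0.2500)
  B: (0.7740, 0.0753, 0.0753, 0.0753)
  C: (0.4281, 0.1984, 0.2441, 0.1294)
A > C > B

Key insight: Entropy is maximized by uniform distributions and minimized by concentrated distributions.

- Uniform distributions have maximum entropy log₂(4) = 2.0000 bits
- The more "peaked" or concentrated a distribution, the lower its entropy

Entropies:
  H(A) = 2.0000 bits
  H(B) = 1.1292 bits
  H(C) = 1.8652 bits

Ranking: A > C > B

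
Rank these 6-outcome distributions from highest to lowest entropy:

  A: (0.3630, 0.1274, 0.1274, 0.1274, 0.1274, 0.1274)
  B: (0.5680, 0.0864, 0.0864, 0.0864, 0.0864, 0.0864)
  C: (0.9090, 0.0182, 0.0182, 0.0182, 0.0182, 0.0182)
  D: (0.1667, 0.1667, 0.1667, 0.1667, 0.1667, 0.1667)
D > A > B > C

Key insight: Entropy is maximized by uniform distributions and minimized by concentrated distributions.

Entropies:
  H(A) = 2.4242 bits
  H(B) = 1.9897 bits
  H(C) = 0.6511 bits
  H(D) = 2.5850 bits

Ranking: D > A > B > C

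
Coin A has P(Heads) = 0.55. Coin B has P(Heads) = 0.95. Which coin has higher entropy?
A

For binary distributions, entropy is maximized at p=0.5 and decreases as p moves toward 0 or 1.

H(A) = H(0.55) = 0.9928 bits
H(B) = H(0.95) = 0.2864 bits

Distribution A (p=0.55) is closer to uniform (p=0.5), so it has higher entropy.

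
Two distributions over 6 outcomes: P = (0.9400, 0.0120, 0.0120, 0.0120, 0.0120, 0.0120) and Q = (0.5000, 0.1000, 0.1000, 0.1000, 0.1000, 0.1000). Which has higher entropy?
Q

P is highly concentrated on one outcome (94%), making it nearly deterministic. Q spreads its mass more evenly (max 50%). The more spread-out distribution has higher entropy: H(P) ≈ 0.467 bits, H(Q) ≈ 2.161 bits.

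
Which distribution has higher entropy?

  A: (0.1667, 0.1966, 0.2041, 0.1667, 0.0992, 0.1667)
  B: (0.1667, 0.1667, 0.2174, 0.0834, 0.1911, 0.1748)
A

Both distributions are close to uniform, making this a harder comparison.

H(A) = 2.5526 bits
H(B) = 2.5353 bits

The distribution closer to uniform has higher entropy.
Answer: A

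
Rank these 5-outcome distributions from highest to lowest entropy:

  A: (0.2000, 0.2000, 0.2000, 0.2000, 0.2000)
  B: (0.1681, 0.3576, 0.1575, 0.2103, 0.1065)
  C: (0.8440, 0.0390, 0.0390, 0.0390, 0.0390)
A > B > C

Key insight: Entropy is maximized by uniform distributions and minimized by concentrated distributions.

- Uniform distributions have maximum entropy log₂(5) = 2.3219 bits
- The more "peaked" or concentrated a distribution, the lower its entropy

Entropies:
  H(A) = 2.3219 bits
  H(B) = 2.2002 bits
  H(C) = 0.9367 bits

Ranking: A > B > C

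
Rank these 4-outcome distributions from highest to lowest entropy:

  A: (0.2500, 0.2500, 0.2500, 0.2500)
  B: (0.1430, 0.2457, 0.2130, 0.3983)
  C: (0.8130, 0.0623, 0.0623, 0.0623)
A > B > C

Key insight: Entropy is maximized by uniform distributions and minimized by concentrated distributions.

- Uniform distributions have maximum entropy log₂(4) = 2.0000 bits
- The more "peaked" or concentrated a distribution, the lower its entropy

Entropies:
  H(A) = 2.0000 bits
  H(B) = 1.9030 bits
  H(C) = 0.9915 bits

Ranking: A > B > C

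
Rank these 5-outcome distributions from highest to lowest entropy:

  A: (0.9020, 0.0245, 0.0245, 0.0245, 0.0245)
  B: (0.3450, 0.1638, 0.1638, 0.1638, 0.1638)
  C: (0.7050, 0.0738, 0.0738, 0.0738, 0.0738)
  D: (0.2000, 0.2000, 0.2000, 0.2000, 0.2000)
D > B > C > A

Key insight: Entropy is maximized by uniform distributions and minimized by concentrated distributions.

Entropies:
  H(A) = 0.6586 bits
  H(B) = 2.2395 bits
  H(C) = 1.4651 bits
  H(D) = 2.3219 bits

Ranking: D > B > C > A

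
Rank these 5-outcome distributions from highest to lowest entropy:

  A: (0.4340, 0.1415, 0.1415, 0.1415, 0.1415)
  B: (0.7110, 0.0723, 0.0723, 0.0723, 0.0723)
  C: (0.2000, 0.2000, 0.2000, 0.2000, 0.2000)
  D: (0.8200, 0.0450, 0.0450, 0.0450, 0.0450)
C > A > B > D

Key insight: Entropy is maximized by uniform distributions and minimized by concentrated distributions.

Entropies:
  H(A) = 2.1194 bits
  H(B) = 1.4454 bits
  H(C) = 2.3219 bits
  H(D) = 1.0401 bits

Ranking: C > A > B > D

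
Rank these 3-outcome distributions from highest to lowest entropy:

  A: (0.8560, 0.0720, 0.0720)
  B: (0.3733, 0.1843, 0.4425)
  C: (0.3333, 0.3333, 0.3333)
C > B > A

Key insight: Entropy is maximized by uniform distributions and minimized by concentrated distributions.

- Uniform distributions have maximum entropy log₂(3) = 1.5850 bits
- The more "peaked" or concentrated a distribution, the lower its entropy

Entropies:
  H(A) = 0.7386 bits
  H(B) = 1.5008 bits
  H(C) = 1.5850 bits

Ranking: C > B > A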